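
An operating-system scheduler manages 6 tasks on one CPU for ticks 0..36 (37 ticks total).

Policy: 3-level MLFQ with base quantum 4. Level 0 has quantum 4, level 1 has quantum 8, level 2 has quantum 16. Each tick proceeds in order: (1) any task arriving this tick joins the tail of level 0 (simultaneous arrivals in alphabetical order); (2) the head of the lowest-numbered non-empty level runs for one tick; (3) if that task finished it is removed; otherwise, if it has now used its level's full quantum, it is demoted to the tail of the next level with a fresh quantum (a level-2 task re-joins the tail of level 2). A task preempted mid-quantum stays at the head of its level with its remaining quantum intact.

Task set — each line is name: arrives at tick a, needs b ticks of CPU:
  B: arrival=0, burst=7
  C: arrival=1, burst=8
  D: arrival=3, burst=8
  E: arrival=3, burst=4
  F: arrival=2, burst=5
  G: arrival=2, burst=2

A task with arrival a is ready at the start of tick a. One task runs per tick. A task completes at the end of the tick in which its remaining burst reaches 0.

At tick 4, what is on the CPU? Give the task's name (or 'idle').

running at tick 4 = C

t=0: L0/L1/L2 = B/-/- → run B
t=1: L0/L1/L2 = BC/-/- → run B
t=2: L0/L1/L2 = BCFG/-/- → run B
t=3: L0/L1/L2 = BCFGDE/-/- → run B
t=4: L0/L1/L2 = CFGDE/B/- → run C
t=5: L0/L1/L2 = CFGDE/B/- → run C
t=6: L0/L1/L2 = CFGDE/B/- → run C
t=7: L0/L1/L2 = CFGDE/B/- → run C
t=8: L0/L1/L2 = FGDE/BC/- → run F
t=9: L0/L1/L2 = FGDE/BC/- → run F
t=10: L0/L1/L2 = FGDE/BC/- → run F
t=11: L0/L1/L2 = FGDE/BC/- → run F
t=12: L0/L1/L2 = GDE/BCF/- → run G
t=13: L0/L1/L2 = GDE/BCF/- → run G
t=14: L0/L1/L2 = DE/BCF/- → run D
t=15: L0/L1/L2 = DE/BCF/- → run D
t=16: L0/L1/L2 = DE/BCF/- → run D
t=17: L0/L1/L2 = DE/BCF/- → run D
t=18: L0/L1/L2 = E/BCFD/- → run E
t=19: L0/L1/L2 = E/BCFD/- → run E
t=20: L0/L1/L2 = E/BCFD/- → run E
t=21: L0/L1/L2 = E/BCFD/- → run E
t=22: L0/L1/L2 = -/BCFD/- → run B
t=23: L0/L1/L2 = -/BCFD/- → run B
t=24: L0/L1/L2 = -/BCFD/- → run B
t=25: L0/L1/L2 = -/CFD/- → run C
t=26: L0/L1/L2 = -/CFD/- → run C
t=27: L0/L1/L2 = -/CFD/- → run C
t=28: L0/L1/L2 = -/CFD/- → run C
t=29: L0/L1/L2 = -/FD/- → run F
t=30: L0/L1/L2 = -/D/- → run D
t=31: L0/L1/L2 = -/D/- → run D
t=32: L0/L1/L2 = -/D/- → run D
t=33: L0/L1/L2 = -/D/- → run D
t=34: (idle)
t=35: (idle)
t=36: (idle)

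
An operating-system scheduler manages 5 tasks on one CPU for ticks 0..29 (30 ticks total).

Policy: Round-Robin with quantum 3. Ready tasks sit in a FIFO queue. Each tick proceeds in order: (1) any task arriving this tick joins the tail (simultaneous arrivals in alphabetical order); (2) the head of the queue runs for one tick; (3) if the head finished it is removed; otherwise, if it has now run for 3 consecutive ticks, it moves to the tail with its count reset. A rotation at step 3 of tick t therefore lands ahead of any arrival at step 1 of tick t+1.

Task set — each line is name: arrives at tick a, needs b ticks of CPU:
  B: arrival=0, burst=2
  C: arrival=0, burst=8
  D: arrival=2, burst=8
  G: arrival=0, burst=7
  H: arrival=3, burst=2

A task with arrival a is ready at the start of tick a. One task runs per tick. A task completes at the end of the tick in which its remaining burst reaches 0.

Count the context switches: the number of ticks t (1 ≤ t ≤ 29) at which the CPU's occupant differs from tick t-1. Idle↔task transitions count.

t=0: queue=[B,C,G] q_used=0 → run B
t=1: queue=[B,C,G] q_used=1 → run B
t=2: queue=[C,G,D] q_used=0 → run C
t=3: queue=[C,G,D,H] q_used=1 → run C
t=4: queue=[C,G,D,H] q_used=2 → run C
t=5: queue=[G,D,H,C] q_used=0 → run G
t=6: queue=[G,D,H,C] q_used=1 → run G
t=7: queue=[G,D,H,C] q_used=2 → run G
t=8: queue=[D,H,C,G] q_used=0 → run D
t=9: queue=[D,H,C,G] q_used=1 → run D
t=10: queue=[D,H,C,G] q_used=2 → run D
t=11: queue=[H,C,G,D] q_used=0 → run H
t=12: queue=[H,C,G,D] q_used=1 → run H
t=13: queue=[C,G,D] q_used=0 → run C
t=14: queue=[C,G,D] q_used=1 → run C
t=15: queue=[C,G,D] q_used=2 → run C
t=16: queue=[G,D,C] q_used=0 → run G
t=17: queue=[G,D,C] q_used=1 → run G
t=18: queue=[G,D,C] q_used=2 → run G
t=19: queue=[D,C,G] q_used=0 → run D
t=20: queue=[D,C,G] q_used=1 → run D
t=21: queue=[D,C,G] q_used=2 → run D
t=22: queue=[C,G,D] q_used=0 → run C
t=23: queue=[C,G,D] q_used=1 → run C
t=24: queue=[G,D] q_used=0 → run G
t=25: queue=[D] q_used=0 → run D
t=26: queue=[D] q_used=1 → run D
t=27: (idle)
t=28: (idle)
t=29: (idle)

context switches = 11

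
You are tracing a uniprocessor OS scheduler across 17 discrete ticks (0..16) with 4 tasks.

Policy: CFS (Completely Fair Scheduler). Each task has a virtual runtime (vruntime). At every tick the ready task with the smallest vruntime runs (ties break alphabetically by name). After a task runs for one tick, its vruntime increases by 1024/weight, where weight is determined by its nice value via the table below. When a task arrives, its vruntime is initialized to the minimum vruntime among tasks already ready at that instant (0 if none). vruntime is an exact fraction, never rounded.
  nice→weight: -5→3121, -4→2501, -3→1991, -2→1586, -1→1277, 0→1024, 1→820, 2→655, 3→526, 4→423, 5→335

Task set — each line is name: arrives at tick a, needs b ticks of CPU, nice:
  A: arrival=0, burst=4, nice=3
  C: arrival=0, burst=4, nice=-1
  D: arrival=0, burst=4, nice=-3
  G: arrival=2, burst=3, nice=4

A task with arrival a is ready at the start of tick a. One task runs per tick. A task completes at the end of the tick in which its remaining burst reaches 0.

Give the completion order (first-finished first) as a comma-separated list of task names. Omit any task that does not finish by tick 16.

t=0: vr[A=0 C=0 D=0] → run A
t=1: vr[A=512/263 C=0 D=0] → run C
t=2: vr[A=512/263 C=1024/1277 D=0 G=0] → run D
t=3: vr[A=512/263 C=1024/1277 D=1024/1991 G=0] → run G
t=4: vr[A=512/263 C=1024/1277 D=1024/1991 G=1024/423] → run D
t=5: vr[A=512/263 C=1024/1277 D=2048/1991 G=1024/423] → run C
t=6: vr[A=512/263 C=2048/1277 D=2048/1991 G=1024/423] → run D
t=7: vr[A=512/263 C=2048/1277 D=3072/1991 G=1024/423] → run D
t=8: vr[A=512/263 C=2048/1277 G=1024/423] → run C
t=9: vr[A=512/263 C=3072/1277 G=1024/423] → run A
t=10: vr[A=1024/263 C=3072/1277 G=1024/423] → run C
t=11: vr[A=1024/263 G=1024/423] → run G
t=12: vr[A=1024/263 G=2048/423] → run A
t=13: vr[A=1536/263 G=2048/423] → run G
t=14: vr[A=1536/263] → run A
t=15: (idle)
t=16: (idle)

completion order = D, C, G, A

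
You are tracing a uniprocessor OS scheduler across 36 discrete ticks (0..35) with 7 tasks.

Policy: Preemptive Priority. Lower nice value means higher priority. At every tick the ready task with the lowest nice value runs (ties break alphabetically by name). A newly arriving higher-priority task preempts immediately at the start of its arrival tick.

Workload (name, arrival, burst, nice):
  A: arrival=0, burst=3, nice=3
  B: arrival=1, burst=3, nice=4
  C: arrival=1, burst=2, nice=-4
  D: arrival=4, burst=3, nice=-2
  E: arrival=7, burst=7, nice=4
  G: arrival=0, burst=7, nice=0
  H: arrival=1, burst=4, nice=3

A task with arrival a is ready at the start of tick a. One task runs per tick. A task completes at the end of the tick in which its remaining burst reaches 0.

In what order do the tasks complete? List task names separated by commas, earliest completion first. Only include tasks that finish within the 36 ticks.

t=0: ready={A,G} → run G
t=1: ready={A,B,C,G,H} → run C
t=2: ready={A,B,C,G,H} → run C
t=3: ready={A,B,G,H} → run G
t=4: ready={A,B,D,G,H} → run D
t=5: ready={A,B,D,G,H} → run D
t=6: ready={A,B,D,G,H} → run D
t=7: ready={A,B,E,G,H} → run G
t=8: ready={A,B,E,G,H} → run G
t=9: ready={A,B,E,G,H} → run G
t=10: ready={A,B,E,G,H} → run G
t=11: ready={A,B,E,G,H} → run G
t=12: ready={A,B,E,H} → run A
t=13: ready={A,B,E,H} → run A
t=14: ready={A,B,E,H} → run A
t=15: ready={B,E,H} → run H
t=16: ready={B,E,H} → run H
t=17: ready={B,E,H} → run H
t=18: ready={B,E,H} → run H
t=19: ready={B,E} → run B
t=20: ready={B,E} → run B
t=21: ready={B,E} → run B
t=22: ready={E} → run E
t=23: ready={E} → run E
t=24: ready={E} → run E
t=25: ready={E} → run E
t=26: ready={E} → run E
t=27: ready={E} → run E
t=28: ready={E} → run E
t=29: (idle)
t=30: (idle)
t=31: (idle)
t=32: (idle)
t=33: (idle)
t=34: (idle)
t=35: (idle)

completion order = C, D, G, A, H, B, E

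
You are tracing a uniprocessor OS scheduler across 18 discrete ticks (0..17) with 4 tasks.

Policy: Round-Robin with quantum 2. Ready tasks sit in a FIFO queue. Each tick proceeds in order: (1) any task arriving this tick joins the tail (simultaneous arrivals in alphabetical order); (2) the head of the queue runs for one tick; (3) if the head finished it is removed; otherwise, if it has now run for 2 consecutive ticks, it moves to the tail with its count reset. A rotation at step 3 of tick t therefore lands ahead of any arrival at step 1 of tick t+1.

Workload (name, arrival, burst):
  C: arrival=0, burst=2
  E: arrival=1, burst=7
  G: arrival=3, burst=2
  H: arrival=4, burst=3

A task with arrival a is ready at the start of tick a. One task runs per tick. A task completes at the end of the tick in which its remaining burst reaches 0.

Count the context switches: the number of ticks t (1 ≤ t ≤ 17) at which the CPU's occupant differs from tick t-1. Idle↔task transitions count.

t=0: queue=[C] q_used=0 → run C
t=1: queue=[C,E] q_used=1 → run C
t=2: queue=[E] q_used=0 → run E
t=3: queue=[E,G] q_used=1 → run E
t=4: queue=[G,E,H] q_used=0 → run G
t=5: queue=[G,E,H] q_used=1 → run G
t=6: queue=[E,H] q_used=0 → run E
t=7: queue=[E,H] q_used=1 → run E
t=8: queue=[H,E] q_used=0 → run H
t=9: queue=[H,E] q_used=1 → run H
t=10: queue=[E,H] q_used=0 → run E
t=11: queue=[E,H] q_used=1 → run E
t=12: queue=[H,E] q_used=0 → run H
t=13: queue=[E] q_used=0 → run E
t=14: (idle)
t=15: (idle)
t=16: (idle)
t=17: (idle)

context switches = 8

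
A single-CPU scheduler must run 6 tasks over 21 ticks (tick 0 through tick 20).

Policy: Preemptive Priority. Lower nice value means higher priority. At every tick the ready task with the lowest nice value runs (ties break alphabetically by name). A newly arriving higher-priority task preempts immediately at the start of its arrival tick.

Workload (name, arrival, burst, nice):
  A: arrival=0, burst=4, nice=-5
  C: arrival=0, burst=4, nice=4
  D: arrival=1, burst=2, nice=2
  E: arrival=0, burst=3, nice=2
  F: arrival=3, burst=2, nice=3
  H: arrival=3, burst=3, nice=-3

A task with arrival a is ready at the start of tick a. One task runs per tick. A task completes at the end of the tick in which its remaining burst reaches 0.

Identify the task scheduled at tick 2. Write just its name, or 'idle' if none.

running at tick 2 = A

t=0: ready={A,C,E} → run A
t=1: ready={A,C,D,E} → run A
t=2: ready={A,C,D,E} → run A
t=3: ready={A,C,D,E,F,H} → run A
t=4: ready={C,D,E,F,H} → run H
t=5: ready={C,D,E,F,H} → run H
t=6: ready={C,D,E,F,H} → run H
t=7: ready={C,D,E,F} → run D
t=8: ready={C,D,E,F} → run D
t=9: ready={C,E,F} → run E
t=10: ready={C,E,F} → run E
t=11: ready={C,E,F} → run E
t=12: ready={C,F} → run F
t=13: ready={C,F} → run F
t=14: ready={C} → run C
t=15: ready={C} → run C
t=16: ready={C} → run C
t=17: ready={C} → run C
t=18: (idle)
t=19: (idle)
t=20: (idle)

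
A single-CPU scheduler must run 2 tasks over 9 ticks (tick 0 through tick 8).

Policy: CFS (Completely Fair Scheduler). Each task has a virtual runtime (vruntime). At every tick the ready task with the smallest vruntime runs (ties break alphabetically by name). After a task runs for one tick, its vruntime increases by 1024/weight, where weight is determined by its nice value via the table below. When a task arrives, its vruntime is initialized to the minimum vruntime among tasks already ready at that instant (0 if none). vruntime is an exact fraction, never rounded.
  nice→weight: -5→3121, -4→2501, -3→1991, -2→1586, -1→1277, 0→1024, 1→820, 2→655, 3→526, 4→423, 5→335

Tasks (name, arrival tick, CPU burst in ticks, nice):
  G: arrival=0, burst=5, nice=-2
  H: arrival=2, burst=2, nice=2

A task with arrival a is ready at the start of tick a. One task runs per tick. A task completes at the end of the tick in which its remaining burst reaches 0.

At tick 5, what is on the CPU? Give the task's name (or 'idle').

t=0: vr[G=0] → run G
t=1: vr[G=512/793] → run G
t=2: vr[G=1024/793 H=1024/793] → run G
t=3: vr[G=1536/793 H=1024/793] → run H
t=4: vr[G=1536/793 H=1482752/519415] → run G
t=5: vr[G=2048/793 H=1482752/519415] → run G
t=6: vr[H=1482752/519415] → run H
t=7: (idle)
t=8: (idle)

running at tick 5 = G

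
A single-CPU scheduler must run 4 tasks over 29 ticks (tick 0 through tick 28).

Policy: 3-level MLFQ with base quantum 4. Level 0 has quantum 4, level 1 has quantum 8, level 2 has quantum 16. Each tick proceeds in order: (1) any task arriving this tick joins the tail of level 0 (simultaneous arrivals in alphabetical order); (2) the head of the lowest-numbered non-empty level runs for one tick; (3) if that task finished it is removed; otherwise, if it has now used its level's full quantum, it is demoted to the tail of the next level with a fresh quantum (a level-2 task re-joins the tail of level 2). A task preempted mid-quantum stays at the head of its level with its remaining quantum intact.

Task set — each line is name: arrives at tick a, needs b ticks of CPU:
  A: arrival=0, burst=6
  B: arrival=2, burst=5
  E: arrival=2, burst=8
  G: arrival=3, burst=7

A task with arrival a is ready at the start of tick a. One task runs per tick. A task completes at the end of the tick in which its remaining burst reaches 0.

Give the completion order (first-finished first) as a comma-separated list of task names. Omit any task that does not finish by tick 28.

completion order = A, B, E, G

t=0: L0/L1/L2 = A/-/- → run A
t=1: L0/L1/L2 = A/-/- → run A
t=2: L0/L1/L2 = ABE/-/- → run A
t=3: L0/L1/L2 = ABEG/-/- → run A
t=4: L0/L1/L2 = BEG/A/- → run B
t=5: L0/L1/L2 = BEG/A/- → run B
t=6: L0/L1/L2 = BEG/A/- → run B
t=7: L0/L1/L2 = BEG/A/- → run B
t=8: L0/L1/L2 = EG/AB/- → run E
t=9: L0/L1/L2 = EG/AB/- → run E
t=10: L0/L1/L2 = EG/AB/- → run E
t=11: L0/L1/L2 = EG/AB/- → run E
t=12: L0/L1/L2 = G/ABE/- → run G
t=13: L0/L1/L2 = G/ABE/- → run G
t=14: L0/L1/L2 = G/ABE/- → run G
t=15: L0/L1/L2 = G/ABE/- → run G
t=16: L0/L1/L2 = -/ABEG/- → run A
t=17: L0/L1/L2 = -/ABEG/- → run A
t=18: L0/L1/L2 = -/BEG/- → run B
t=19: L0/L1/L2 = -/EG/- → run E
t=20: L0/L1/L2 = -/EG/- → run E
t=21: L0/L1/L2 = -/EG/- → run E
t=22: L0/L1/L2 = -/EG/- → run E
t=23: L0/L1/L2 = -/G/- → run G
t=24: L0/L1/L2 = -/G/- → run G
t=25: L0/L1/L2 = -/G/- → run G
t=26: (idle)
t=27: (idle)
t=28: (idle)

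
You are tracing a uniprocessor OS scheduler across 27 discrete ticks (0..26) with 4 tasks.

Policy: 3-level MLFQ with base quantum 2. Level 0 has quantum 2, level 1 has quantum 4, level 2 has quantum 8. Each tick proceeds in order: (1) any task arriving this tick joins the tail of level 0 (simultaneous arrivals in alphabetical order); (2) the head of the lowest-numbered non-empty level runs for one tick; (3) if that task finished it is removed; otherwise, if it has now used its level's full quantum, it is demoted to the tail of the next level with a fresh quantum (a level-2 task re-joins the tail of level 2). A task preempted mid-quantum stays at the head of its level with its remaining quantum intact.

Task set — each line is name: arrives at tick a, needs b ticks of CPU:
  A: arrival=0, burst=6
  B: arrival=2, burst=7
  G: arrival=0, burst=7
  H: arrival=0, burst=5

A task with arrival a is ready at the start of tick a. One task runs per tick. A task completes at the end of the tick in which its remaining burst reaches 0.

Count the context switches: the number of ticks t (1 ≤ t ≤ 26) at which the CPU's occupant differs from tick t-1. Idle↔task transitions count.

t=0: L0/L1/L2 = AGH/-/- → run A
t=1: L0/L1/L2 = AGH/-/- → run A
t=2: L0/L1/L2 = GHB/A/- → run G
t=3: L0/L1/L2 = GHB/A/- → run G
t=4: L0/L1/L2 = HB/AG/- → run H
t=5: L0/L1/L2 = HB/AG/- → run H
t=6: L0/L1/L2 = B/AGH/- → run B
t=7: L0/L1/L2 = B/AGH/- → run B
t=8: L0/L1/L2 = -/AGHB/- → run A
t=9: L0/L1/L2 = -/AGHB/- → run A
t=10: L0/L1/L2 = -/AGHB/- → run A
t=11: L0/L1/L2 = -/AGHB/- → run A
t=12: L0/L1/L2 = -/GHB/- → run G
t=13: L0/L1/L2 = -/GHB/- → run G
t=14: L0/L1/L2 = -/GHB/- → run G
t=15: L0/L1/L2 = -/GHB/- → run G
t=16: L0/L1/L2 = -/HB/G → run H
t=17: L0/L1/L2 = -/HB/G → run H
t=18: L0/L1/L2 = -/HB/G → run H
t=19: L0/L1/L2 = -/B/G → run B
t=20: L0/L1/L2 = -/B/G → run B
t=21: L0/L1/L2 = -/B/G → run B
t=22: L0/L1/L2 = -/B/G → run B
t=23: L0/L1/L2 = -/-/GB → run G
t=24: L0/L1/L2 = -/-/B → run B
t=25: (idle)
t=26: (idle)

context switches = 10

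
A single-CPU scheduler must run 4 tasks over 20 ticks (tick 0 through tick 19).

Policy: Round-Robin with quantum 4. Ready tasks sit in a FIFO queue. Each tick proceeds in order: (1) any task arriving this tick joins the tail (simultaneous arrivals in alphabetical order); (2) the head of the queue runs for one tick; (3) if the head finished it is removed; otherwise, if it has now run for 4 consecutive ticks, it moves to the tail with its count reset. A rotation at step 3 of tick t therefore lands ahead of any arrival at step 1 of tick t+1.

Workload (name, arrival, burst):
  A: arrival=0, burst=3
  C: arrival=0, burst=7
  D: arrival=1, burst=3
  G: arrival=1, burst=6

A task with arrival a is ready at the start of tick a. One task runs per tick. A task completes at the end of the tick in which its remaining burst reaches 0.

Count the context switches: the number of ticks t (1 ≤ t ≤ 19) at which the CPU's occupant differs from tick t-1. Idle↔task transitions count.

context switches = 6

t=0: queue=[A,C] q_used=0 → run A
t=1: queue=[A,C,D,G] q_used=1 → run A
t=2: queue=[A,C,D,G] q_used=2 → run A
t=3: queue=[C,D,G] q_used=0 → run C
t=4: queue=[C,D,G] q_used=1 → run C
t=5: queue=[C,D,G] q_used=2 → run C
t=6: queue=[C,D,G] q_used=3 → run C
t=7: queue=[D,G,C] q_used=0 → run D
t=8: queue=[D,G,C] q_used=1 → run D
t=9: queue=[D,G,C] q_used=2 → run D
t=10: queue=[G,C] q_used=0 → run G
t=11: queue=[G,C] q_used=1 → run G
t=12: queue=[G,C] q_used=2 → run G
t=13: queue=[G,C] q_used=3 → run G
t=14: queue=[C,G] q_used=0 → run C
t=15: queue=[C,G] q_used=1 → run C
t=16: queue=[C,G] q_used=2 → run C
t=17: queue=[G] q_used=0 → run G
t=18: queue=[G] q_used=1 → run G
t=19: (idle)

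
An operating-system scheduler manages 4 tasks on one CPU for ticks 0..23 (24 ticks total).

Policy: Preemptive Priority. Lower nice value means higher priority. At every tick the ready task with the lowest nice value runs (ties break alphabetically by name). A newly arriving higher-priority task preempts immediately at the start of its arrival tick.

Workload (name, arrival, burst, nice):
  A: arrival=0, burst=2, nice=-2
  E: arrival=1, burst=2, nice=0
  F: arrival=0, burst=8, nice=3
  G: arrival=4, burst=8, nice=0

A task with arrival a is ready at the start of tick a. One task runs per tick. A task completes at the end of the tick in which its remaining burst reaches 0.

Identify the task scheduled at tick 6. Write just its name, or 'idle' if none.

running at tick 6 = G

t=0: ready={A,F} → run A
t=1: ready={A,E,F} → run A
t=2: ready={E,F} → run E
t=3: ready={E,F} → run E
t=4: ready={F,G} → run G
t=5: ready={F,G} → run G
t=6: ready={F,G} → run G
t=7: ready={F,G} → run G
t=8: ready={F,G} → run G
t=9: ready={F,G} → run G
t=10: ready={F,G} → run G
t=11: ready={F,G} → run G
t=12: ready={F} → run F
t=13: ready={F} → run F
t=14: ready={F} → run F
t=15: ready={F} → run F
t=16: ready={F} → run F
t=17: ready={F} → run F
t=18: ready={F} → run F
t=19: ready={F} → run F
t=20: (idle)
t=21: (idle)
t=22: (idle)
t=23: (idle)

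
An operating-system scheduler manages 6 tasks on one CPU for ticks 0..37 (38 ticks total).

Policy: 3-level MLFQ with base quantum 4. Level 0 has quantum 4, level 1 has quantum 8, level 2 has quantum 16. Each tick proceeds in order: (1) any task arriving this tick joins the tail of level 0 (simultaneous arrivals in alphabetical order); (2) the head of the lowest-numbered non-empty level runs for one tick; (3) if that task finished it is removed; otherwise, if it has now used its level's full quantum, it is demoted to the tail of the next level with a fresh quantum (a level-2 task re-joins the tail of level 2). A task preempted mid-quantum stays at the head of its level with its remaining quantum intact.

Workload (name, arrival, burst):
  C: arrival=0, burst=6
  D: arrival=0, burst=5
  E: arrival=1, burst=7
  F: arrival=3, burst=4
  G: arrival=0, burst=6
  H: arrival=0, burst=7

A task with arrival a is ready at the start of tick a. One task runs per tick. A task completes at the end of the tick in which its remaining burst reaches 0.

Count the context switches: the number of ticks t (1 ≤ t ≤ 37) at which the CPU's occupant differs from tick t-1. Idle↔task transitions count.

t=0: L0/L1/L2 = CDGH/-/- → run C
t=1: L0/L1/L2 = CDGHE/-/- → run C
t=2: L0/L1/L2 = CDGHE/-/- → run C
t=3: L0/L1/L2 = CDGHEF/-/- → run C
t=4: L0/L1/L2 = DGHEF/C/- → run D
t=5: L0/L1/L2 = DGHEF/C/- → run D
t=6: L0/L1/L2 = DGHEF/C/- → run D
t=7: L0/L1/L2 = DGHEF/C/- → run D
t=8: L0/L1/L2 = GHEF/CD/- → run G
t=9: L0/L1/L2 = GHEF/CD/- → run G
t=10: L0/L1/L2 = GHEF/CD/- → run G
t=11: L0/L1/L2 = GHEF/CD/- → run G
t=12: L0/L1/L2 = HEF/CDG/- → run H
t=13: L0/L1/L2 = HEF/CDG/- → run H
t=14: L0/L1/L2 = HEF/CDG/- → run H
t=15: L0/L1/L2 = HEF/CDG/- → run H
t=16: L0/L1/L2 = EF/CDGH/- → run E
t=17: L0/L1/L2 = EF/CDGH/- → run E
t=18: L0/L1/L2 = EF/CDGH/- → run E
t=19: L0/L1/L2 = EF/CDGH/- → run E
t=20: L0/L1/L2 = F/CDGHE/- → run F
t=21: L0/L1/L2 = F/CDGHE/- → run F
t=22: L0/L1/L2 = F/CDGHE/- → run F
t=23: L0/L1/L2 = F/CDGHE/- → run F
t=24: L0/L1/L2 = -/CDGHE/- → run C
t=25: L0/L1/L2 = -/CDGHE/- → run C
t=26: L0/L1/L2 = -/DGHE/- → run D
t=27: L0/L1/L2 = -/GHE/- → run G
t=28: L0/L1/L2 = -/GHE/- → run G
t=29: L0/L1/L2 = -/HE/- → run H
t=30: L0/L1/L2 = -/HE/- → run H
t=31: L0/L1/L2 = -/HE/- → run H
t=32: L0/L1/L2 = -/E/- → run E
t=33: L0/L1/L2 = -/E/- → run E
t=34: L0/L1/L2 = -/E/- → run E
t=35: (idle)
t=36: (idle)
t=37: (idle)

context switches = 11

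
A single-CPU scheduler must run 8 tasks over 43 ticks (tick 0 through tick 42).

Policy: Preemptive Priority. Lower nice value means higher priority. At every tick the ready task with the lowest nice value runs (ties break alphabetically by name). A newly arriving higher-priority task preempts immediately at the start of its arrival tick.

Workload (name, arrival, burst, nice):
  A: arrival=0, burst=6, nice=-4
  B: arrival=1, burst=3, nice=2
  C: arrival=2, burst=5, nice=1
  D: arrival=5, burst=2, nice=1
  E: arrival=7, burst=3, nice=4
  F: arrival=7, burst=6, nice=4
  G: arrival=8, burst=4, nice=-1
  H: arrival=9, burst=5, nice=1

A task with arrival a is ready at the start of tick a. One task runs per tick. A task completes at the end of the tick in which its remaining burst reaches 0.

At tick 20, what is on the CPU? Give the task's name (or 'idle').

t=0: ready={A} → run A
t=1: ready={A,B} → run A
t=2: ready={A,B,C} → run A
t=3: ready={A,B,C} → run A
t=4: ready={A,B,C} → run A
t=5: ready={A,B,C,D} → run A
t=6: ready={B,C,D} → run C
t=7: ready={B,C,D,E,F} → run C
t=8: ready={B,C,D,E,F,G} → run G
t=9: ready={B,C,D,E,F,G,H} → run G
t=10: ready={B,C,D,E,F,G,H} → run G
t=11: ready={B,C,D,E,F,G,H} → run G
t=12: ready={B,C,D,E,F,H} → run C
t=13: ready={B,C,D,E,F,H} → run C
t=14: ready={B,C,D,E,F,H} → run C
t=15: ready={B,D,E,F,H} → run D
t=16: ready={B,D,E,F,H} → run D
t=17: ready={B,E,F,H} → run H
t=18: ready={B,E,F,H} → run H
t=19: ready={B,E,F,H} → run H
t=20: ready={B,E,F,H} → run H
t=21: ready={B,E,F,H} → run H
t=22: ready={B,E,F} → run B
t=23: ready={B,E,F} → run B
t=24: ready={B,E,F} → run B
t=25: ready={E,F} → run E
t=26: ready={E,F} → run E
t=27: ready={E,F} → run E
t=28: ready={F} → run F
t=29: ready={F} → run F
t=30: ready={F} → run F
t=31: ready={F} → run F
t=32: ready={F} → run F
t=33: ready={F} → run F
t=34: (idle)
t=35: (idle)
t=36: (idle)
t=37: (idle)
t=38: (idle)
t=39: (idle)
t=40: (idle)
t=41: (idle)
t=42: (idle)

running at tick 20 = H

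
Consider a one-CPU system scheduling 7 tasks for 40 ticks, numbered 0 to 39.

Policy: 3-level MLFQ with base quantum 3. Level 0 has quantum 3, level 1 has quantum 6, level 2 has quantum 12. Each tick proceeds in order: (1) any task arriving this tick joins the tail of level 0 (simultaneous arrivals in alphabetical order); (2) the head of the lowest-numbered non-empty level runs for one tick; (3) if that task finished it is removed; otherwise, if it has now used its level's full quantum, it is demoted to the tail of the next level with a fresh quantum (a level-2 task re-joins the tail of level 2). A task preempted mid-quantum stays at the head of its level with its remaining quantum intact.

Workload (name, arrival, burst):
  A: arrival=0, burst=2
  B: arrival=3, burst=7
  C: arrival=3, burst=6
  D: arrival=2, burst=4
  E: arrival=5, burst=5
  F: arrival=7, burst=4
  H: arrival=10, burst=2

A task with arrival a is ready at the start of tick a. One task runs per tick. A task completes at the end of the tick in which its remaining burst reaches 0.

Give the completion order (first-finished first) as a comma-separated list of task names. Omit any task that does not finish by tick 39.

t=0: L0/L1/L2 = A/-/- → run A
t=1: L0/L1/L2 = A/-/- → run A
t=2: L0/L1/L2 = D/-/- → run D
t=3: L0/L1/L2 = DBC/-/- → run D
t=4: L0/L1/L2 = DBC/-/- → run D
t=5: L0/L1/L2 = BCE/D/- → run B
t=6: L0/L1/L2 = BCE/D/- → run B
t=7: L0/L1/L2 = BCEF/D/- → run B
t=8: L0/L1/L2 = CEF/DB/- → run C
t=9: L0/L1/L2 = CEF/DB/- → run C
t=10: L0/L1/L2 = CEFH/DB/- → run C
t=11: L0/L1/L2 = EFH/DBC/- → run E
t=12: L0/L1/L2 = EFH/DBC/- → run E
t=13: L0/L1/L2 = EFH/DBC/- → run E
t=14: L0/L1/L2 = FH/DBCE/- → run F
t=15: L0/L1/L2 = FH/DBCE/- → run F
t=16: L0/L1/L2 = FH/DBCE/- → run F
t=17: L0/L1/L2 = H/DBCEF/- → run H
t=18: L0/L1/L2 = H/DBCEF/- → run H
t=19: L0/L1/L2 = -/DBCEF/- → run D
t=20: L0/L1/L2 = -/BCEF/- → run B
t=21: L0/L1/L2 = -/BCEF/- → run B
t=22: L0/L1/L2 = -/BCEF/- → run B
t=23: L0/L1/L2 = -/BCEF/- → run B
t=24: L0/L1/L2 = -/CEF/- → run C
t=25: L0/L1/L2 = -/CEF/- → run C
t=26: L0/L1/L2 = -/CEF/- → run C
t=27: L0/L1/L2 = -/EF/- → run E
t=28: L0/L1/L2 = -/EF/- → run E
t=29: L0/L1/L2 = -/F/- → run F
t=30: (idle)
t=31: (idle)
t=32: (idle)
t=33: (idle)
t=34: (idle)
t=35: (idle)
t=36: (idle)
t=37: (idle)
t=38: (idle)
t=39: (idle)

completion order = A, H, D, B, C, E, F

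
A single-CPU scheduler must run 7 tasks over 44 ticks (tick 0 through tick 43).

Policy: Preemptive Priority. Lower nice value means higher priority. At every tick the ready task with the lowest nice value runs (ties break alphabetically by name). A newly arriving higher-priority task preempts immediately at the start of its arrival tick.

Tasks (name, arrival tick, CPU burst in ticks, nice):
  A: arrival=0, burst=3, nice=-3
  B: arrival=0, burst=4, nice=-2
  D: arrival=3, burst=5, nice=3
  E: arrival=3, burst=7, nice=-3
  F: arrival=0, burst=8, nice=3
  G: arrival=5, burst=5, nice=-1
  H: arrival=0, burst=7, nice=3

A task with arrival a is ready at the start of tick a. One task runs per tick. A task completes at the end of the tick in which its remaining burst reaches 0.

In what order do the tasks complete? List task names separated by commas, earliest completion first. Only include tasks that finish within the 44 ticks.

completion order = A, E, B, G, D, F, H

t=0: ready={A,B,F,H} → run A
t=1: ready={A,B,F,H} → run A
t=2: ready={A,B,F,H} → run A
t=3: ready={B,D,E,F,H} → run E
t=4: ready={B,D,E,F,H} → run E
t=5: ready={B,D,E,F,G,H} → run E
t=6: ready={B,D,E,F,G,H} → run E
t=7: ready={B,D,E,F,G,H} → run E
t=8: ready={B,D,E,F,G,H} → run E
t=9: ready={B,D,E,F,G,H} → run E
t=10: ready={B,D,F,G,H} → run B
t=11: ready={B,D,F,G,H} → run B
t=12: ready={B,D,F,G,H} → run B
t=13: ready={B,D,F,G,H} → run B
t=14: ready={D,F,G,H} → run G
t=15: ready={D,F,G,H} → run G
t=16: ready={D,F,G,H} → run G
t=17: ready={D,F,G,H} → run G
t=18: ready={D,F,G,H} → run G
t=19: ready={D,F,H} → run D
t=20: ready={D,F,H} → run D
t=21: ready={D,F,H} → run D
t=22: ready={D,F,H} → run D
t=23: ready={D,F,H} → run D
t=24: ready={F,H} → run F
t=25: ready={F,H} → run F
t=26: ready={F,H} → run F
t=27: ready={F,H} → run F
t=28: ready={F,H} → run F
t=29: ready={F,H} → run F
t=30: ready={F,H} → run F
t=31: ready={F,H} → run F
t=32: ready={H} → run H
t=33: ready={H} → run H
t=34: ready={H} → run H
t=35: ready={H} → run H
t=36: ready={H} → run H
t=37: ready={H} → run H
t=38: ready={H} → run H
t=39: (idle)
t=40: (idle)
t=41: (idle)
t=42: (idle)
t=43: (idle)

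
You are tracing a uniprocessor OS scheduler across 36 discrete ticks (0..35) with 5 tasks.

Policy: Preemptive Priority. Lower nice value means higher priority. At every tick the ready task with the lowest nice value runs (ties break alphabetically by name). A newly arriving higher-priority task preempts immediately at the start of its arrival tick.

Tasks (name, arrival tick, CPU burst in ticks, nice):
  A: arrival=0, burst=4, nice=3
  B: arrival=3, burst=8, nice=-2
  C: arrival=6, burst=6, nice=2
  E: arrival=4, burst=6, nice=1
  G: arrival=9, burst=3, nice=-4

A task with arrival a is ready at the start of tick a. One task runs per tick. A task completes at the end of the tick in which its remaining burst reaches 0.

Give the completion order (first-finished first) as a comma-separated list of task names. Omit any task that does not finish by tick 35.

t=0: ready={A} → run A
t=1: ready={A} → run A
t=2: ready={A} → run A
t=3: ready={A,B} → run B
t=4: ready={A,B,E} → run B
t=5: ready={A,B,E} → run B
t=6: ready={A,B,C,E} → run B
t=7: ready={A,B,C,E} → run B
t=8: ready={A,B,C,E} → run B
t=9: ready={A,B,C,E,G} → run G
t=10: ready={A,B,C,E,G} → run G
t=11: ready={A,B,C,E,G} → run G
t=12: ready={A,B,C,E} → run B
t=13: ready={A,B,C,E} → run B
t=14: ready={A,C,E} → run E
t=15: ready={A,C,E} → run E
t=16: ready={A,C,E} → run E
t=17: ready={A,C,E} → run E
t=18: ready={A,C,E} → run E
t=19: ready={A,C,E} → run E
t=20: ready={A,C} → run C
t=21: ready={A,C} → run C
t=22: ready={A,C} → run C
t=23: ready={A,C} → run C
t=24: ready={A,C} → run C
t=25: ready={A,C} → run C
t=26: ready={A} → run A
t=27: (idle)
t=28: (idle)
t=29: (idle)
t=30: (idle)
t=31: (idle)
t=32: (idle)
t=33: (idle)
t=34: (idle)
t=35: (idle)

completion order = G, B, E, C, A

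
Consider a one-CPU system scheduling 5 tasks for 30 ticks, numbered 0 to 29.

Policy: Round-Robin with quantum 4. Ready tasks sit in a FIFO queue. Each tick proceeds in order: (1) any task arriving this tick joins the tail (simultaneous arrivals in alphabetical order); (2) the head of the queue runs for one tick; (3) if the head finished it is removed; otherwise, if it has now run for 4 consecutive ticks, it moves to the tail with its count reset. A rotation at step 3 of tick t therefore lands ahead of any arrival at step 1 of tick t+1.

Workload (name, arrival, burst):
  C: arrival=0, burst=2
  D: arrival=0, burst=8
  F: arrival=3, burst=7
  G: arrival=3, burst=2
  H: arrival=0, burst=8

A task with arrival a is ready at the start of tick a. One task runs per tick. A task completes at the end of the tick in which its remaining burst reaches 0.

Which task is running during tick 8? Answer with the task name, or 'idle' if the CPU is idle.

running at tick 8 = H

t=0: queue=[C,D,H] q_used=0 → run C
t=1: queue=[C,D,H] q_used=1 → run C
t=2: queue=[D,H] q_used=0 → run D
t=3: queue=[D,H,F,G] q_used=1 → run D
t=4: queue=[D,H,F,G] q_used=2 → run D
t=5: queue=[D,H,F,G] q_used=3 → run D
t=6: queue=[H,F,G,D] q_used=0 → run H
t=7: queue=[H,F,G,D] q_used=1 → run H
t=8: queue=[H,F,G,D] q_used=2 → run H
t=9: queue=[H,F,G,D] q_used=3 → run H
t=10: queue=[F,G,D,H] q_used=0 → run F
t=11: queue=[F,G,D,H] q_used=1 → run F
t=12: queue=[F,G,D,H] q_used=2 → run F
t=13: queue=[F,G,D,H] q_used=3 → run F
t=14: queue=[G,D,H,F] q_used=0 → run G
t=15: queue=[G,D,H,F] q_used=1 → run G
t=16: queue=[D,H,F] q_used=0 → run D
t=17: queue=[D,H,F] q_used=1 → run D
t=18: queue=[D,H,F] q_used=2 → run D
t=19: queue=[D,H,F] q_used=3 → run D
t=20: queue=[H,F] q_used=0 → run H
t=21: queue=[H,F] q_used=1 → run H
t=22: queue=[H,F] q_used=2 → run H
t=23: queue=[H,F] q_used=3 → run H
t=24: queue=[F] q_used=0 → run F
t=25: queue=[F] q_used=1 → run F
t=26: queue=[F] q_used=2 → run F
t=27: (idle)
t=28: (idle)
t=29: (idle)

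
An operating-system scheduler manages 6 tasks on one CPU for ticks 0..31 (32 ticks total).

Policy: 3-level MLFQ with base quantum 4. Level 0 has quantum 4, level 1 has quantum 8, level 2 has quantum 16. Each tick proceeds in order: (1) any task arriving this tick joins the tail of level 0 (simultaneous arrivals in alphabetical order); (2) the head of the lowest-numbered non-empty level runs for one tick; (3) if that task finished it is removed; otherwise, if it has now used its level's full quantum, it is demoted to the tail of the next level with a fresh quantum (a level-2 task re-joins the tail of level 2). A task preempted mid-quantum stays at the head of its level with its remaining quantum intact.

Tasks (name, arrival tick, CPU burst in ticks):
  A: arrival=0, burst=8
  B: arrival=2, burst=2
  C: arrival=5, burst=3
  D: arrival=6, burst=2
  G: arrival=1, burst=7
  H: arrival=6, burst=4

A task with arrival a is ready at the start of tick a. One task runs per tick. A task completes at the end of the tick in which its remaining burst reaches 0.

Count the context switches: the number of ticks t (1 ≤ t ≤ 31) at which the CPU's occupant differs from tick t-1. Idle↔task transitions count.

context switches = 8

t=0: L0/L1/L2 = A/-/- → run A
t=1: L0/L1/L2 = AG/-/- → run A
t=2: L0/L1/L2 = AGB/-/- → run A
t=3: L0/L1/L2 = AGB/-/- → run A
t=4: L0/L1/L2 = GB/A/- → run G
t=5: L0/L1/L2 = GBC/A/- → run G
t=6: L0/L1/L2 = GBCDH/A/- → run G
t=7: L0/L1/L2 = GBCDH/A/- → run G
t=8: L0/L1/L2 = BCDH/AG/- → run B
t=9: L0/L1/L2 = BCDH/AG/- → run B
t=10: L0/L1/L2 = CDH/AG/- → run C
t=11: L0/L1/L2 = CDH/AG/- → run C
t=12: L0/L1/L2 = CDH/AG/- → run C
t=13: L0/L1/L2 = DH/AG/- → run D
t=14: L0/L1/L2 = DH/AG/- → run D
t=15: L0/L1/L2 = H/AG/- → run H
t=16: L0/L1/L2 = H/AG/- → run H
t=17: L0/L1/L2 = H/AG/- → run H
t=18: L0/L1/L2 = H/AG/- → run H
t=19: L0/L1/L2 = -/AG/- → run A
t=20: L0/L1/L2 = -/AG/- → run A
t=21: L0/L1/L2 = -/AG/- → run A
t=22: L0/L1/L2 = -/AG/- → run A
t=23: L0/L1/L2 = -/G/- → run G
t=24: L0/L1/L2 = -/G/- → run G
t=25: L0/L1/L2 = -/G/- → run G
t=26: (idle)
t=27: (idle)
t=28: (idle)
t=29: (idle)
t=30: (idle)
t=31: (idle)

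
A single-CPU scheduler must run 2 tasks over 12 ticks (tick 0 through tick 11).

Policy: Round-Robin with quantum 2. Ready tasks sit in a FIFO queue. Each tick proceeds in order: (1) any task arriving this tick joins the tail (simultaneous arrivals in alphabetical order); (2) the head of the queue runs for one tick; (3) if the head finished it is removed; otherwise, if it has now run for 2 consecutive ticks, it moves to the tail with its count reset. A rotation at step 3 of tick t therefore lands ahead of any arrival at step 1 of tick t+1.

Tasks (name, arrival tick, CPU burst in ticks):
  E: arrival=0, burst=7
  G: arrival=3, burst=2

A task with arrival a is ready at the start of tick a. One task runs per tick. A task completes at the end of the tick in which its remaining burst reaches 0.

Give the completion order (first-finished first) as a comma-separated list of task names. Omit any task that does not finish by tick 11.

t=0: queue=[E] q_used=0 → run E
t=1: queue=[E] q_used=1 → run E
t=2: queue=[E] q_used=0 → run E
t=3: queue=[E,G] q_used=1 → run E
t=4: queue=[G,E] q_used=0 → run G
t=5: queue=[G,E] q_used=1 → run G
t=6: queue=[E] q_used=0 → run E
t=7: queue=[E] q_used=1 → run E
t=8: queue=[E] q_used=0 → run E
t=9: (idle)
t=10: (idle)
t=11: (idle)

completion order = G, E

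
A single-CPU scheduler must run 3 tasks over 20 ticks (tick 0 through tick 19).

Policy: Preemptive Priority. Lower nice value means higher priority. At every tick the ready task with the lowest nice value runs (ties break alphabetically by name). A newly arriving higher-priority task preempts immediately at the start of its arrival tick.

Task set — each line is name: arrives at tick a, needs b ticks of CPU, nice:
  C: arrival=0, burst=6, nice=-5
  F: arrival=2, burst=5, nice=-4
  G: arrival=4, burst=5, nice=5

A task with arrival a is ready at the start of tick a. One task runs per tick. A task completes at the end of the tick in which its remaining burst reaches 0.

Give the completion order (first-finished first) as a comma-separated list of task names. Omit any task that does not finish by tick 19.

t=0: ready={C} → run C
t=1: ready={C} → run C
t=2: ready={C,F} → run C
t=3: ready={C,F} → run C
t=4: ready={C,F,G} → run C
t=5: ready={C,F,G} → run C
t=6: ready={F,G} → run F
t=7: ready={F,G} → run F
t=8: ready={F,G} → run F
t=9: ready={F,G} → run F
t=10: ready={F,G} → run F
t=11: ready={G} → run G
t=12: ready={G} → run G
t=13: ready={G} → run G
t=14: ready={G} → run G
t=15: ready={G} → run G
t=16: (idle)
t=17: (idle)
t=18: (idle)
t=19: (idle)

completion order = C, F, G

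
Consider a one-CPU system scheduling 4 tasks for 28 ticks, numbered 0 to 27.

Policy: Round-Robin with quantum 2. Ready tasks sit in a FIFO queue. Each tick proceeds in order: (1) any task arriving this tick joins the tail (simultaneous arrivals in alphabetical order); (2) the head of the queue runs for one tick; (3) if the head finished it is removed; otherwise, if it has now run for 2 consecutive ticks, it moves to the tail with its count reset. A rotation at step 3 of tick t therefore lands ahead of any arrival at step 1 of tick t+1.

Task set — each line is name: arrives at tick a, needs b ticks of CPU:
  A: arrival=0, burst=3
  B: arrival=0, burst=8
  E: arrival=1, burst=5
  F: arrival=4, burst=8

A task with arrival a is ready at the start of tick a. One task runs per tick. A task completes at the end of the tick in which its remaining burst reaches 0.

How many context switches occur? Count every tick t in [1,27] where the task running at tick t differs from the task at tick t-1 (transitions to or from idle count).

t=0: queue=[A,B] q_used=0 → run A
t=1: queue=[A,B,E] q_used=1 → run A
t=2: queue=[B,E,A] q_used=0 → run B
t=3: queue=[B,E,A] q_used=1 → run B
t=4: queue=[E,A,B,F] q_used=0 → run E
t=5: queue=[E,A,B,F] q_used=1 → run E
t=6: queue=[A,B,F,E] q_used=0 → run A
t=7: queue=[B,F,E] q_used=0 → run B
t=8: queue=[B,F,E] q_used=1 → run B
t=9: queue=[F,E,B] q_used=0 → run F
t=10: queue=[F,E,B] q_used=1 → run F
t=11: queue=[E,B,F] q_used=0 → run E
t=12: queue=[E,B,F] q_used=1 → run E
t=13: queue=[B,F,E] q_used=0 → run B
t=14: queue=[B,F,E] q_used=1 → run B
t=15: queue=[F,E,B] q_used=0 → run F
t=16: queue=[F,E,B] q_used=1 → run F
t=17: queue=[E,B,F] q_used=0 → run E
t=18: queue=[B,F] q_used=0 → run B
t=19: queue=[B,F] q_used=1 → run B
t=20: queue=[F] q_used=0 → run F
t=21: queue=[F] q_used=1 → run F
t=22: queue=[F] q_used=0 → run F
t=23: queue=[F] q_used=1 → run F
t=24: (idle)
t=25: (idle)
t=26: (idle)
t=27: (idle)

context switches = 12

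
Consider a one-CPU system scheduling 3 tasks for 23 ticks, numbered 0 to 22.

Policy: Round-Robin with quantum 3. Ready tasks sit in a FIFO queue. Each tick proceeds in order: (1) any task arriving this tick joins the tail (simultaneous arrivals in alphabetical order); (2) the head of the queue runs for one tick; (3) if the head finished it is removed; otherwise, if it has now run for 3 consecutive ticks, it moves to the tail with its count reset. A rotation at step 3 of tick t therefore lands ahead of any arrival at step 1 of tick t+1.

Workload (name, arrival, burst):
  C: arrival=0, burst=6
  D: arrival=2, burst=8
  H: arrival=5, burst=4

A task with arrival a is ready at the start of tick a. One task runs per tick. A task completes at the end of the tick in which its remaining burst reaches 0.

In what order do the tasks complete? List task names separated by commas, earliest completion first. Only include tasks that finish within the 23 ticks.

t=0: queue=[C] q_used=0 → run C
t=1: queue=[C] q_used=1 → run C
t=2: queue=[C,D] q_used=2 → run C
t=3: queue=[D,C] q_used=0 → run D
t=4: queue=[D,C] q_used=1 → run D
t=5: queue=[D,C,H] q_used=2 → run D
t=6: queue=[C,H,D] q_used=0 → run C
t=7: queue=[C,H,D] q_used=1 → run C
t=8: queue=[C,H,D] q_used=2 → run C
t=9: queue=[H,D] q_used=0 → run H
t=10: queue=[H,D] q_used=1 → run H
t=11: queue=[H,D] q_used=2 → run H
t=12: queue=[D,H] q_used=0 → run D
t=13: queue=[D,H] q_used=1 → run D
t=14: queue=[D,H] q_used=2 → run D
t=15: queue=[H,D] q_used=0 → run H
t=16: queue=[D] q_used=0 → run D
t=17: queue=[D] q_used=1 → run D
t=18: (idle)
t=19: (idle)
t=20: (idle)
t=21: (idle)
t=22: (idle)

completion order = C, H, D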